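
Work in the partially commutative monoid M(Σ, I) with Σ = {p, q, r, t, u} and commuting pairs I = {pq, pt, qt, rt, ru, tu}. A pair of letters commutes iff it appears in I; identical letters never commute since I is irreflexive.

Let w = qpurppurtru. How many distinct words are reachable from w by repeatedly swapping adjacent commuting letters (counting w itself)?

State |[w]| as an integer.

drop 0:q onto floor
drop 1:p onto floor
drop 2:u onto {0:q, 1:p}
drop 3:r onto {0:q, 1:p}
drop 4:p onto {2:u, 3:r}
drop 5:p onto {4:p}
drop 6:u onto {5:p}
drop 7:r onto {5:p}
drop 8:t onto floor
drop 9:r onto {7:r}
drop 10:u onto {6:u}
ground layer = {0:q, 1:p, 8:t}
drop-orders for the pieces not yet dropped (sum over which currently-grounded one goes next):
  1 to go: {8} 1  {9} 1  {10} 1
  2 to go: {6,10} 1  {7,9} 1  {8,9} 2  {8,10} 2  {9,10} 2
  3 to go: {6,8,10} 3  {6,9,10} 3  {7,8,9} 3  {7,9,10} 3  {8,9,10} 6
  4 to go: {6,7,9,10} 6  {6,8,9,10} 12  {7,8,9,10} 12
  5 to go: {5,6,7,9,10} 6  {6,7,8,9,10} 30
  6 to go: {4,5,6,7,9,10} 6  {5,6,7,8,9,10} 36
  7 to go: {2,4,5,6,7,9,10} 6  {3,4,5,6,7,9,10} 6  {4,5,6,7,8,9,10} 42
  8 to go: {2,3,4,5,6,7,9,10} 12  {2,4,5,6,7,8,9,10} 48  {3,4,5,6,7,8,9,10} 48
  9 to go: {0,2,3,4,5,6,7,9,10} 12  {1,2,3,4,5,6,7,9,10} 12  {2,3,4,5,6,7,8,9,10} 108
  if 0:q drops first: 120 orders
  if 1:p drops first: 120 orders
  if 8:t drops first: 24 orders
heap linearizations: 264

264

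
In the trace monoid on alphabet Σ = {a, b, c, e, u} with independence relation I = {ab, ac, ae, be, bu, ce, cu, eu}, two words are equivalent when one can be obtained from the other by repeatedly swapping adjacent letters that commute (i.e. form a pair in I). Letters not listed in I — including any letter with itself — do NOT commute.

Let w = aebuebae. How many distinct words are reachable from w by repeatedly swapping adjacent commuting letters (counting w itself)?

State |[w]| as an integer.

560

#0=a has no predecessor
#1=e has no predecessor
#2=b has no predecessor
#3=u depends on [0:a]
#4=e depends on [1:e]
#5=b depends on [2:b]
#6=a depends on [3:u]
#7=e depends on [4:e]
sources: [0:a, 1:e, 2:b]
N(rest) = Σ N(rest − s) over sources s of rest; N(one piece) = 1:
  size 1 → [5]=1  [6]=1  [7]=1
  size 2 → [2,5]=1  [3,6]=1  [4,7]=1  [5,6]=2  [5,7]=2  [6,7]=2
  size 3 → [0,3,6]=1  [1,4,7]=1  [2,5,6]=3  [2,5,7]=3  [3,5,6]=3  [3,6,7]=3  [4,5,7]=3  [4,6,7]=3  [5,6,7]=6
  size 4 → [0,3,5,6]=4  [0,3,6,7]=4  [1,4,5,7]=4  [1,4,6,7]=4  [2,3,5,6]=6  [2,4,5,7]=6  [2,5,6,7]=12  [3,4,6,7]=6  [3,5,6,7]=12  [4,5,6,7]=12
  size 5 → [0,2,3,5,6]=10  [0,3,4,6,7]=10  [0,3,5,6,7]=20  [1,2,4,5,7]=10  [1,3,4,6,7]=10  [1,4,5,6,7]=20  [2,3,5,6,7]=30  [2,4,5,6,7]=30  [3,4,5,6,7]=30
  size 6 → [0,1,3,4,6,7]=20  [0,2,3,5,6,7]=60  [0,3,4,5,6,7]=60  [1,2,4,5,6,7]=60  [1,3,4,5,6,7]=60  [2,3,4,5,6,7]=90
  first=0(a) contributes 210
  first=1(e) contributes 210
  first=2(b) contributes 140
|[w]| = 560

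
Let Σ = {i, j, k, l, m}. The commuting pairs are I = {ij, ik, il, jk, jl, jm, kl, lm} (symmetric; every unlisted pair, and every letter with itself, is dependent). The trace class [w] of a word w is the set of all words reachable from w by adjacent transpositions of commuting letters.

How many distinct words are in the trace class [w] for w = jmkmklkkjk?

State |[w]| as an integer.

360

0(j) covers ∅
1(m) covers ∅
2(k) covers 1:m
3(m) covers 2:k
4(k) covers 3:m
5(l) covers ∅
6(k) covers 4:k
7(k) covers 6:k
8(j) covers 0:j
9(k) covers 7:k
floor of heap: 0:j, 1:m, 5:l
completions by unplaced set U, small U first (add the entries for U minus each lowest piece of U):
  |U|=1: {5}:1  {8}:1  {9}:1
  |U|=2: {0,8}:1  {5,8}:2  {5,9}:2  {7,9}:1  {8,9}:2
  |U|=3: {0,5,8}:3  {0,8,9}:3  {5,7,9}:3  {5,8,9}:6  {6,7,9}:1  {7,8,9}:3
  |U|=4: {0,5,8,9}:12  {0,7,8,9}:6  {4,6,7,9}:1  {5,6,7,9}:4  {5,7,8,9}:12  {6,7,8,9}:4
  |U|=5: {0,5,7,8,9}:30  {0,6,7,8,9}:10  {3,4,6,7,9}:1  {4,5,6,7,9}:5  {4,6,7,8,9}:5  {5,6,7,8,9}:20
  |U|=6: {0,4,6,7,8,9}:15  {0,5,6,7,8,9}:60  {2,3,4,6,7,9}:1  {3,4,5,6,7,9}:6  {3,4,6,7,8,9}:6  {4,5,6,7,8,9}:30
  |U|=7: {0,3,4,6,7,8,9}:21  {0,4,5,6,7,8,9}:105  {1,2,3,4,6,7,9}:1  {2,3,4,5,6,7,9}:7  {2,3,4,6,7,8,9}:7  {3,4,5,6,7,8,9}:42
  |U|=8: {0,2,3,4,6,7,8,9}:28  {0,3,4,5,6,7,8,9}:168  {1,2,3,4,5,6,7,9}:8  {1,2,3,4,6,7,8,9}:8  {2,3,4,5,6,7,8,9}:56
  start at 0(j): 72
  start at 1(m): 252
  start at 5(l): 36
sum over floor = 360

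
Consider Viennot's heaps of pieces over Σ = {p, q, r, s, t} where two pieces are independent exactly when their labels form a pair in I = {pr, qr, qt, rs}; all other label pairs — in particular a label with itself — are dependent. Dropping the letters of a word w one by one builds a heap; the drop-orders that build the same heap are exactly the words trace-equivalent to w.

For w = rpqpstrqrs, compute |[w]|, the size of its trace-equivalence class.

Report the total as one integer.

0(r) covers ∅
1(p) covers ∅
2(q) covers 1:p
3(p) covers 2:q
4(s) covers 3:p
5(t) covers 0:r, 4:s
6(r) covers 5:t
7(q) covers 4:s
8(r) covers 6:r
9(s) covers 5:t, 7:q
floor of heap: 0:r, 1:p
completions by unplaced set U, small U first (add the entries for U minus each lowest piece of U):
  |U|=1: {8}:1  {9}:1
  |U|=2: {6,8}:1  {7,9}:1  {8,9}:2
  |U|=3: {6,8,9}:3  {7,8,9}:3
  |U|=4: {5,6,8,9}:3  {6,7,8,9}:6
  |U|=5: {0,5,6,8,9}:3  {5,6,7,8,9}:9
  |U|=6: {0,5,6,7,8,9}:12  {4,5,6,7,8,9}:9
  |U|=7: {0,4,5,6,7,8,9}:21  {3,4,5,6,7,8,9}:9
  |U|=8: {0,3,4,5,6,7,8,9}:30  {2,3,4,5,6,7,8,9}:9
  start at 0(r): 9
  start at 1(p): 39
sum over floor = 48

48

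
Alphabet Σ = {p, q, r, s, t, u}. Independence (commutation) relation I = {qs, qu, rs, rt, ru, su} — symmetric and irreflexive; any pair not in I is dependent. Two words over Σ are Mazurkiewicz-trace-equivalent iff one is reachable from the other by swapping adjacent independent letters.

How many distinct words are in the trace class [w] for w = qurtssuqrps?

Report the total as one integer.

0(q) covers ∅
1(u) covers ∅
2(r) covers 0:q
3(t) covers 0:q, 1:u
4(s) covers 3:t
5(s) covers 4:s
6(u) covers 3:t
7(q) covers 2:r, 3:t
8(r) covers 7:q
9(p) covers 5:s, 6:u, 8:r
10(s) covers 9:p
floor of heap: 0:q, 1:u
completions by unplaced set U, small U first (add the entries for U minus each lowest piece of U):
  |U|=1: {10}:1
  |U|=2: {9,10}:1
  |U|=3: {5,9,10}:1  {6,9,10}:1  {8,9,10}:1
  |U|=4: {4,5,9,10}:1  {5,6,9,10}:2  {5,8,9,10}:2  {6,8,9,10}:2  {7,8,9,10}:1
  |U|=5: {2,7,8,9,10}:1  {4,5,6,9,10}:3  {4,5,8,9,10}:3  {5,6,8,9,10}:6  {5,7,8,9,10}:3  {6,7,8,9,10}:3
  |U|=6: {2,5,7,8,9,10}:4  {2,6,7,8,9,10}:4  {4,5,6,8,9,10}:12  {4,5,7,8,9,10}:6  {5,6,7,8,9,10}:12
  |U|=7: {2,4,5,7,8,9,10}:10  {2,5,6,7,8,9,10}:20  {4,5,6,7,8,9,10}:30
  |U|=8: {2,4,5,6,7,8,9,10}:60  {3,4,5,6,7,8,9,10}:30
  |U|=9: {1,3,4,5,6,7,8,9,10}:30  {2,3,4,5,6,7,8,9,10}:90
  start at 0(q): 120
  start at 1(u): 90
sum over floor = 210

210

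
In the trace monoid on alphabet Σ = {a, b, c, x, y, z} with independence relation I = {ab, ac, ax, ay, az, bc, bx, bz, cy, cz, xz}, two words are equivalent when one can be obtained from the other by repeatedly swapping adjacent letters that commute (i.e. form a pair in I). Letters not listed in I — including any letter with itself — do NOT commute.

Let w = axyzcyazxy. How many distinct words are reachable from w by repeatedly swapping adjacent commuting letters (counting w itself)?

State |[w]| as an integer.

0(a) covers ∅
1(x) covers ∅
2(y) covers 1:x
3(z) covers 2:y
4(c) covers 1:x
5(y) covers 3:z
6(a) covers 0:a
7(z) covers 5:y
8(x) covers 4:c, 5:y
9(y) covers 7:z, 8:x
floor of heap: 0:a, 1:x
completions by unplaced set U, small U first (add the entries for U minus each lowest piece of U):
  |U|=1: {6}:1  {9}:1
  |U|=2: {0,6}:1  {6,9}:2  {7,9}:1  {8,9}:1
  |U|=3: {0,6,9}:3  {4,8,9}:1  {6,7,9}:3  {6,8,9}:3  {7,8,9}:2
  |U|=4: {0,6,7,9}:6  {0,6,8,9}:6  {4,6,8,9}:4  {4,7,8,9}:3  {5,7,8,9}:2  {6,7,8,9}:8
  |U|=5: {0,4,6,8,9}:10  {0,6,7,8,9}:20  {3,5,7,8,9}:2  {4,5,7,8,9}:5  {4,6,7,8,9}:15  {5,6,7,8,9}:10
  |U|=6: {0,4,6,7,8,9}:45  {0,5,6,7,8,9}:30  {2,3,5,7,8,9}:2  {3,4,5,7,8,9}:7  {3,5,6,7,8,9}:12  {4,5,6,7,8,9}:30
  |U|=7: {0,3,5,6,7,8,9}:42  {0,4,5,6,7,8,9}:105  {2,3,4,5,7,8,9}:9  {2,3,5,6,7,8,9}:14  {3,4,5,6,7,8,9}:49
  |U|=8: {0,2,3,5,6,7,8,9}:56  {0,3,4,5,6,7,8,9}:196  {1,2,3,4,5,7,8,9}:9  {2,3,4,5,6,7,8,9}:72
  start at 0(a): 81
  start at 1(x): 324
sum over floor = 405

405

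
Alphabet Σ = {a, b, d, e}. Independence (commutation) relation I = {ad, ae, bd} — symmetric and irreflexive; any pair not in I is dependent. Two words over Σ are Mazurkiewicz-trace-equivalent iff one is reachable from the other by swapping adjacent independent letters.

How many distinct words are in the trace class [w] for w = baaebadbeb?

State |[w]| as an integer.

15

0(b) covers ∅
1(a) covers 0:b
2(a) covers 1:a
3(e) covers 0:b
4(b) covers 2:a, 3:e
5(a) covers 4:b
6(d) covers 3:e
7(b) covers 5:a
8(e) covers 6:d, 7:b
9(b) covers 8:e
floor of heap: 0:b
completions by unplaced set U, small U first (add the entries for U minus each lowest piece of U):
  |U|=1: {9}:1
  |U|=2: {8,9}:1
  |U|=3: {6,8,9}:1  {7,8,9}:1
  |U|=4: {5,7,8,9}:1  {6,7,8,9}:2
  |U|=5: {4,5,7,8,9}:1  {5,6,7,8,9}:3
  |U|=6: {2,4,5,7,8,9}:1  {4,5,6,7,8,9}:4
  |U|=7: {1,2,4,5,7,8,9}:1  {2,4,5,6,7,8,9}:5  {3,4,5,6,7,8,9}:4
  |U|=8: {1,2,4,5,6,7,8,9}:6  {2,3,4,5,6,7,8,9}:9
  start at 0(b): 15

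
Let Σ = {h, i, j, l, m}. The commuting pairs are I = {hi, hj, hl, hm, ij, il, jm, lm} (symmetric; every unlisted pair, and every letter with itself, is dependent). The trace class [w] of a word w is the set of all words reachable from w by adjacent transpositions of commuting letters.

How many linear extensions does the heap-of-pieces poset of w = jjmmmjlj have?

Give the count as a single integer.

drop 0:j onto floor
drop 1:j onto {0:j}
drop 2:m onto floor
drop 3:m onto {2:m}
drop 4:m onto {3:m}
drop 5:j onto {1:j}
drop 6:l onto {5:j}
drop 7:j onto {6:l}
ground layer = {0:j, 2:m}
drop-orders for the pieces not yet dropped (sum over which currently-grounded one goes next):
  1 to go: {4} 1  {7} 1
  2 to go: {3,4} 1  {4,7} 2  {6,7} 1
  3 to go: {2,3,4} 1  {3,4,7} 3  {4,6,7} 3  {5,6,7} 1
  4 to go: {1,5,6,7} 1  {2,3,4,7} 4  {3,4,6,7} 6  {4,5,6,7} 4
  5 to go: {0,1,5,6,7} 1  {1,4,5,6,7} 5  {2,3,4,6,7} 10  {3,4,5,6,7} 10
  6 to go: {0,1,4,5,6,7} 6  {1,3,4,5,6,7} 15  {2,3,4,5,6,7} 20
  if 0:j drops first: 35 orders
  if 2:m drops first: 21 orders
heap linearizations: 56

56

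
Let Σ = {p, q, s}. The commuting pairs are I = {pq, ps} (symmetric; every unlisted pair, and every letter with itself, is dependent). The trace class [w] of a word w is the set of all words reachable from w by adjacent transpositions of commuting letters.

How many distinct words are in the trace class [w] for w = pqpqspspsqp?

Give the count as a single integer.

piece 0:p — minimal
piece 1:q — minimal
piece 2:p rests on {0:p}
piece 3:q rests on {1:q}
piece 4:s rests on {3:q}
piece 5:p rests on {2:p}
piece 6:s rests on {4:s}
piece 7:p rests on {5:p}
piece 8:s rests on {6:s}
piece 9:q rests on {8:s}
piece 10:p rests on {7:p}
minimal pieces: {0:p, 1:q}
ways to finish when only these pieces remain (= sum over removing one remaining piece with nothing left below it):
  1 left: {9}→1  {10}→1
  2 left: {7,10}→1  {8,9}→1  {9,10}→2
  3 left: {5,7,10}→1  {6,8,9}→1  {7,9,10}→3  {8,9,10}→3
  4 left: {2,5,7,10}→1  {4,6,8,9}→1  {5,7,9,10}→4  {6,8,9,10}→4  {7,8,9,10}→6
  5 left: {0,2,5,7,10}→1  {2,5,7,9,10}→5  {3,4,6,8,9}→1  {4,6,8,9,10}→5  {5,7,8,9,10}→10  {6,7,8,9,10}→10
  6 left: {0,2,5,7,9,10}→6  {1,3,4,6,8,9}→1  {2,5,7,8,9,10}→15  {3,4,6,8,9,10}→6  {4,6,7,8,9,10}→15  {5,6,7,8,9,10}→20
  7 left: {0,2,5,7,8,9,10}→21  {1,3,4,6,8,9,10}→7  {2,5,6,7,8,9,10}→35  {3,4,6,7,8,9,10}→21  {4,5,6,7,8,9,10}→35
  8 left: {0,2,5,6,7,8,9,10}→56  {1,3,4,6,7,8,9,10}→28  {2,4,5,6,7,8,9,10}→70  {3,4,5,6,7,8,9,10}→56
  9 left: {0,2,4,5,6,7,8,9,10}→126  {1,3,4,5,6,7,8,9,10}→84  {2,3,4,5,6,7,8,9,10}→126
  placing 0:p first → 210 extensions
  placing 1:q first → 252 extensions
total linear extensions = 462

462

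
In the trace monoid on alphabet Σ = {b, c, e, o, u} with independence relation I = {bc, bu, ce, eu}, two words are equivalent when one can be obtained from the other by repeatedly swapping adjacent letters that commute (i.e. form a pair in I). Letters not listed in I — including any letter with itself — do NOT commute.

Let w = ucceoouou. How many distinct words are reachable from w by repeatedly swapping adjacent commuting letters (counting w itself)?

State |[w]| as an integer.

#0=u has no predecessor
#1=c depends on [0:u]
#2=c depends on [1:c]
#3=e has no predecessor
#4=o depends on [2:c, 3:e]
#5=o depends on [4:o]
#6=u depends on [5:o]
#7=o depends on [6:u]
#8=u depends on [7:o]
sources: [0:u, 3:e]
N(rest) = Σ N(rest − s) over sources s of rest; N(one piece) = 1:
  size 1 → [8]=1
  size 2 → [7,8]=1
  size 3 → [6,7,8]=1
  size 4 → [5,6,7,8]=1
  size 5 → [4,5,6,7,8]=1
  size 6 → [2,4,5,6,7,8]=1  [3,4,5,6,7,8]=1
  size 7 → [1,2,4,5,6,7,8]=1  [2,3,4,5,6,7,8]=2
  first=0(u) contributes 3
  first=3(e) contributes 1
|[w]| = 4

4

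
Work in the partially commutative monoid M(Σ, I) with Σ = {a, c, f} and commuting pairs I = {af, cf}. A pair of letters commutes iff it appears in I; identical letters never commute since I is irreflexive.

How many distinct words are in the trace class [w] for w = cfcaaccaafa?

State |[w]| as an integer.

piece 0:c — minimal
piece 1:f — minimal
piece 2:c rests on {0:c}
piece 3:a rests on {2:c}
piece 4:a rests on {3:a}
piece 5:c rests on {4:a}
piece 6:c rests on {5:c}
piece 7:a rests on {6:c}
piece 8:a rests on {7:a}
piece 9:f rests on {1:f}
piece 10:a rests on {8:a}
minimal pieces: {0:c, 1:f}
ways to finish when only these pieces remain (= sum over removing one remaining piece with nothing left below it):
  1 left: {9}→1  {10}→1
  2 left: {1,9}→1  {8,10}→1  {9,10}→2
  3 left: {1,9,10}→3  {7,8,10}→1  {8,9,10}→3
  4 left: {1,8,9,10}→6  {6,7,8,10}→1  {7,8,9,10}→4
  5 left: {1,7,8,9,10}→10  {5,6,7,8,10}→1  {6,7,8,9,10}→5
  6 left: {1,6,7,8,9,10}→15  {4,5,6,7,8,10}→1  {5,6,7,8,9,10}→6
  7 left: {1,5,6,7,8,9,10}→21  {3,4,5,6,7,8,10}→1  {4,5,6,7,8,9,10}→7
  8 left: {1,4,5,6,7,8,9,10}→28  {2,3,4,5,6,7,8,10}→1  {3,4,5,6,7,8,9,10}→8
  9 left: {0,2,3,4,5,6,7,8,10}→1  {1,3,4,5,6,7,8,9,10}→36  {2,3,4,5,6,7,8,9,10}→9
  placing 0:c first → 45 extensions
  placing 1:f first → 10 extensions
total linear extensions = 55

55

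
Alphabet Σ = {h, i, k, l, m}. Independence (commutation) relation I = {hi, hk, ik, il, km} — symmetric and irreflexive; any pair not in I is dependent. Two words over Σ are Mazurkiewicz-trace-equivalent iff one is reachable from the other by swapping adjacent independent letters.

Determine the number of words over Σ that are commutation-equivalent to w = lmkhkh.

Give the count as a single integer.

drop 0:l onto floor
drop 1:m onto {0:l}
drop 2:k onto {0:l}
drop 3:h onto {1:m}
drop 4:k onto {2:k}
drop 5:h onto {3:h}
ground layer = {0:l}
drop-orders for the pieces not yet dropped (sum over which currently-grounded one goes next):
  1 to go: {4} 1  {5} 1
  2 to go: {2,4} 1  {3,5} 1  {4,5} 2
  3 to go: {1,3,5} 1  {2,4,5} 3  {3,4,5} 3
  4 to go: {1,3,4,5} 4  {2,3,4,5} 6
  if 0:l drops first: 10 orders

10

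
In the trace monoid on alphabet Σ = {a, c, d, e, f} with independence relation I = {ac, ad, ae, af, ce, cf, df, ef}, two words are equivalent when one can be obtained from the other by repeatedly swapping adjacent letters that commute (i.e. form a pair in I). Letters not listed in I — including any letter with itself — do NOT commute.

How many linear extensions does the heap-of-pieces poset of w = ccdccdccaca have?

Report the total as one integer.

55

0(c) covers ∅
1(c) covers 0:c
2(d) covers 1:c
3(c) covers 2:d
4(c) covers 3:c
5(d) covers 4:c
6(c) covers 5:d
7(c) covers 6:c
8(a) covers ∅
9(c) covers 7:c
10(a) covers 8:a
floor of heap: 0:c, 8:a
completions by unplaced set U, small U first (add the entries for U minus each lowest piece of U):
  |U|=1: {9}:1  {10}:1
  |U|=2: {7,9}:1  {8,10}:1  {9,10}:2
  |U|=3: {6,7,9}:1  {7,9,10}:3  {8,9,10}:3
  |U|=4: {5,6,7,9}:1  {6,7,9,10}:4  {7,8,9,10}:6
  |U|=5: {4,5,6,7,9}:1  {5,6,7,9,10}:5  {6,7,8,9,10}:10
  |U|=6: {3,4,5,6,7,9}:1  {4,5,6,7,9,10}:6  {5,6,7,8,9,10}:15
  |U|=7: {2,3,4,5,6,7,9}:1  {3,4,5,6,7,9,10}:7  {4,5,6,7,8,9,10}:21
  |U|=8: {1,2,3,4,5,6,7,9}:1  {2,3,4,5,6,7,9,10}:8  {3,4,5,6,7,8,9,10}:28
  |U|=9: {0,1,2,3,4,5,6,7,9}:1  {1,2,3,4,5,6,7,9,10}:9  {2,3,4,5,6,7,8,9,10}:36
  start at 0(c): 45
  start at 8(a): 10
sum over floor = 55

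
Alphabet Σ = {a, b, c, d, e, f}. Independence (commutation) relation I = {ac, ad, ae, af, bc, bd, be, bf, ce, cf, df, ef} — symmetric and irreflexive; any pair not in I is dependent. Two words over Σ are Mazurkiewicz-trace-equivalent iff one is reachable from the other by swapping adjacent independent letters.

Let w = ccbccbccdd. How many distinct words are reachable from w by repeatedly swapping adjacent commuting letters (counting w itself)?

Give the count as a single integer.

#0=c has no predecessor
#1=c depends on [0:c]
#2=b has no predecessor
#3=c depends on [1:c]
#4=c depends on [3:c]
#5=b depends on [2:b]
#6=c depends on [4:c]
#7=c depends on [6:c]
#8=d depends on [7:c]
#9=d depends on [8:d]
sources: [0:c, 2:b]
N(rest) = Σ N(rest − s) over sources s of rest; N(one piece) = 1:
  size 1 → [5]=1  [9]=1
  size 2 → [2,5]=1  [5,9]=2  [8,9]=1
  size 3 → [2,5,9]=3  [5,8,9]=3  [7,8,9]=1
  size 4 → [2,5,8,9]=6  [5,7,8,9]=4  [6,7,8,9]=1
  size 5 → [2,5,7,8,9]=10  [4,6,7,8,9]=1  [5,6,7,8,9]=5
  size 6 → [2,5,6,7,8,9]=15  [3,4,6,7,8,9]=1  [4,5,6,7,8,9]=6
  size 7 → [1,3,4,6,7,8,9]=1  [2,4,5,6,7,8,9]=21  [3,4,5,6,7,8,9]=7
  size 8 → [0,1,3,4,6,7,8,9]=1  [1,3,4,5,6,7,8,9]=8  [2,3,4,5,6,7,8,9]=28
  first=0(c) contributes 36
  first=2(b) contributes 9
|[w]| = 45

45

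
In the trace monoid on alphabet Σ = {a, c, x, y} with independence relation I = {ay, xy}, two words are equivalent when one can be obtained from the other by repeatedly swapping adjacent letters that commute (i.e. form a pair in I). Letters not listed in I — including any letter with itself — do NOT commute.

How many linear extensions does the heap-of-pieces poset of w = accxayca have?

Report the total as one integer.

3

drop 0:a onto floor
drop 1:c onto {0:a}
drop 2:c onto {1:c}
drop 3:x onto {2:c}
drop 4:a onto {3:x}
drop 5:y onto {2:c}
drop 6:c onto {4:a, 5:y}
drop 7:a onto {6:c}
ground layer = {0:a}
drop-orders for the pieces not yet dropped (sum over which currently-grounded one goes next):
  1 to go: {7} 1
  2 to go: {6,7} 1
  3 to go: {4,6,7} 1  {5,6,7} 1
  4 to go: {3,4,6,7} 1  {4,5,6,7} 2
  5 to go: {3,4,5,6,7} 3
  6 to go: {2,3,4,5,6,7} 3
  if 0:a drops first: 3 orders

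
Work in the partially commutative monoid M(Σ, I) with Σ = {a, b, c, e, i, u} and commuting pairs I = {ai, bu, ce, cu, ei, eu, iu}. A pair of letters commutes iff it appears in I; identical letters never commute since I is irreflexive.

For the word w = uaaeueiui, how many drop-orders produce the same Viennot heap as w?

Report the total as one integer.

0(u) covers ∅
1(a) covers 0:u
2(a) covers 1:a
3(e) covers 2:a
4(u) covers 2:a
5(e) covers 3:e
6(i) covers ∅
7(u) covers 4:u
8(i) covers 6:i
floor of heap: 0:u, 6:i
completions by unplaced set U, small U first (add the entries for U minus each lowest piece of U):
  |U|=1: {5}:1  {7}:1  {8}:1
  |U|=2: {3,5}:1  {4,7}:1  {5,7}:2  {5,8}:2  {6,8}:1  {7,8}:2
  |U|=3: {3,5,7}:3  {3,5,8}:3  {4,5,7}:3  {4,7,8}:3  {5,6,8}:3  {5,7,8}:6  {6,7,8}:3
  |U|=4: {3,4,5,7}:6  {3,5,6,8}:6  {3,5,7,8}:12  {4,5,7,8}:12  {4,6,7,8}:6  {5,6,7,8}:12
  |U|=5: {2,3,4,5,7}:6  {3,4,5,7,8}:30  {3,5,6,7,8}:30  {4,5,6,7,8}:30
  |U|=6: {1,2,3,4,5,7}:6  {2,3,4,5,7,8}:36  {3,4,5,6,7,8}:90
  |U|=7: {0,1,2,3,4,5,7}:6  {1,2,3,4,5,7,8}:42  {2,3,4,5,6,7,8}:126
  start at 0(u): 168
  start at 6(i): 48
sum over floor = 216

216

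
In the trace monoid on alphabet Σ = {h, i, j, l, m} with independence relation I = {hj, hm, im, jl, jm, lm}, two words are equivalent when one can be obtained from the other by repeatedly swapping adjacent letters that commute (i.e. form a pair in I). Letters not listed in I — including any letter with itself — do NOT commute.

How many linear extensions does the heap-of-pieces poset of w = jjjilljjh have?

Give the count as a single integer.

10

0(j) covers ∅
1(j) covers 0:j
2(j) covers 1:j
3(i) covers 2:j
4(l) covers 3:i
5(l) covers 4:l
6(j) covers 3:i
7(j) covers 6:j
8(h) covers 5:l
floor of heap: 0:j
completions by unplaced set U, small U first (add the entries for U minus each lowest piece of U):
  |U|=1: {7}:1  {8}:1
  |U|=2: {5,8}:1  {6,7}:1  {7,8}:2
  |U|=3: {4,5,8}:1  {5,7,8}:3  {6,7,8}:3
  |U|=4: {4,5,7,8}:4  {5,6,7,8}:6
  |U|=5: {4,5,6,7,8}:10
  |U|=6: {3,4,5,6,7,8}:10
  |U|=7: {2,3,4,5,6,7,8}:10
  start at 0(j): 10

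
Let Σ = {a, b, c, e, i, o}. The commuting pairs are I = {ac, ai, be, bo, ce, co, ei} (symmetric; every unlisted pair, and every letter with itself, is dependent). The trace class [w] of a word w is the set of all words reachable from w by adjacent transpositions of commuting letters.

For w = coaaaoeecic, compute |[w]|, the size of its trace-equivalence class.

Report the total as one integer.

155

piece 0:c — minimal
piece 1:o — minimal
piece 2:a rests on {1:o}
piece 3:a rests on {2:a}
piece 4:a rests on {3:a}
piece 5:o rests on {4:a}
piece 6:e rests on {5:o}
piece 7:e rests on {6:e}
piece 8:c rests on {0:c}
piece 9:i rests on {5:o, 8:c}
piece 10:c rests on {9:i}
minimal pieces: {0:c, 1:o}
ways to finish when only these pieces remain (= sum over removing one remaining piece with nothing left below it):
  1 left: {7}→1  {10}→1
  2 left: {6,7}→1  {7,10}→2  {9,10}→1
  3 left: {6,7,10}→3  {7,9,10}→3  {8,9,10}→1
  4 left: {0,8,9,10}→1  {6,7,9,10}→6  {7,8,9,10}→4
  5 left: {0,7,8,9,10}→5  {5,6,7,9,10}→6  {6,7,8,9,10}→10
  6 left: {0,6,7,8,9,10}→15  {4,5,6,7,9,10}→6  {5,6,7,8,9,10}→16
  7 left: {0,5,6,7,8,9,10}→31  {3,4,5,6,7,9,10}→6  {4,5,6,7,8,9,10}→22
  8 left: {0,4,5,6,7,8,9,10}→53  {2,3,4,5,6,7,9,10}→6  {3,4,5,6,7,8,9,10}→28
  9 left: {0,3,4,5,6,7,8,9,10}→81  {1,2,3,4,5,6,7,9,10}→6  {2,3,4,5,6,7,8,9,10}→34
  placing 0:c first → 40 extensions
  placing 1:o first → 115 extensions
total linear extensions = 155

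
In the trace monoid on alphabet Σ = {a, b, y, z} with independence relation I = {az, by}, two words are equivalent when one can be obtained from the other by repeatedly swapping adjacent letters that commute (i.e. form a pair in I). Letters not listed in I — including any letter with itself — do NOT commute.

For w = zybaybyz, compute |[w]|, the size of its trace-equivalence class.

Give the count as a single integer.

drop 0:z onto floor
drop 1:y onto {0:z}
drop 2:b onto {0:z}
drop 3:a onto {1:y, 2:b}
drop 4:y onto {3:a}
drop 5:b onto {3:a}
drop 6:y onto {4:y}
drop 7:z onto {5:b, 6:y}
ground layer = {0:z}
drop-orders for the pieces not yet dropped (sum over which currently-grounded one goes next):
  1 to go: {7} 1
  2 to go: {5,7} 1  {6,7} 1
  3 to go: {4,6,7} 1  {5,6,7} 2
  4 to go: {4,5,6,7} 3
  5 to go: {3,4,5,6,7} 3
  6 to go: {1,3,4,5,6,7} 3  {2,3,4,5,6,7} 3
  if 0:z drops first: 6 orders

6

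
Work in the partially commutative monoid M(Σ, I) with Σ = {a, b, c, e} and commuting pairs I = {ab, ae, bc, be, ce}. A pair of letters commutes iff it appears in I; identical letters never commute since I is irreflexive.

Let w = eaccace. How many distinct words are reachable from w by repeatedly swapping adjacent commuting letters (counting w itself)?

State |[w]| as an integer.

drop 0:e onto floor
drop 1:a onto floor
drop 2:c onto {1:a}
drop 3:c onto {2:c}
drop 4:a onto {3:c}
drop 5:c onto {4:a}
drop 6:e onto {0:e}
ground layer = {0:e, 1:a}
drop-orders for the pieces not yet dropped (sum over which currently-grounded one goes next):
  1 to go: {5} 1  {6} 1
  2 to go: {0,6} 1  {4,5} 1  {5,6} 2
  3 to go: {0,5,6} 3  {3,4,5} 1  {4,5,6} 3
  4 to go: {0,4,5,6} 6  {2,3,4,5} 1  {3,4,5,6} 4
  5 to go: {0,3,4,5,6} 10  {1,2,3,4,5} 1  {2,3,4,5,6} 5
  if 0:e drops first: 6 orders
  if 1:a drops first: 15 orders
heap linearizations: 21

21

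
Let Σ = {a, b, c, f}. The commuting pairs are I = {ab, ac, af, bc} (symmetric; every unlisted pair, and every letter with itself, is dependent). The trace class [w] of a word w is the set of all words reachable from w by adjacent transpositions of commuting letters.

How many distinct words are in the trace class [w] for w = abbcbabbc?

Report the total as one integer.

756

#0=a has no predecessor
#1=b has no predecessor
#2=b depends on [1:b]
#3=c has no predecessor
#4=b depends on [2:b]
#5=a depends on [0:a]
#6=b depends on [4:b]
#7=b depends on [6:b]
#8=c depends on [3:c]
sources: [0:a, 1:b, 3:c]
N(rest) = Σ N(rest − s) over sources s of rest; N(one piece) = 1:
  size 1 → [5]=1  [7]=1  [8]=1
  size 2 → [0,5]=1  [3,8]=1  [5,7]=2  [5,8]=2  [6,7]=1  [7,8]=2
  size 3 → [0,5,7]=3  [0,5,8]=3  [3,5,8]=3  [3,7,8]=3  [4,6,7]=1  [5,6,7]=3  [5,7,8]=6  [6,7,8]=3
  size 4 → [0,3,5,8]=6  [0,5,6,7]=6  [0,5,7,8]=12  [2,4,6,7]=1  [3,5,7,8]=12  [3,6,7,8]=6  [4,5,6,7]=4  [4,6,7,8]=4  [5,6,7,8]=12
  size 5 → [0,3,5,7,8]=30  [0,4,5,6,7]=10  [0,5,6,7,8]=30  [1,2,4,6,7]=1  [2,4,5,6,7]=5  [2,4,6,7,8]=5  [3,4,6,7,8]=10  [3,5,6,7,8]=30  [4,5,6,7,8]=20
  size 6 → [0,2,4,5,6,7]=15  [0,3,5,6,7,8]=90  [0,4,5,6,7,8]=60  [1,2,4,5,6,7]=6  [1,2,4,6,7,8]=6  [2,3,4,6,7,8]=15  [2,4,5,6,7,8]=30  [3,4,5,6,7,8]=60
  size 7 → [0,1,2,4,5,6,7]=21  [0,2,4,5,6,7,8]=105  [0,3,4,5,6,7,8]=210  [1,2,3,4,6,7,8]=21  [1,2,4,5,6,7,8]=42  [2,3,4,5,6,7,8]=105
  first=0(a) contributes 168
  first=1(b) contributes 420
  first=3(c) contributes 168
|[w]| = 756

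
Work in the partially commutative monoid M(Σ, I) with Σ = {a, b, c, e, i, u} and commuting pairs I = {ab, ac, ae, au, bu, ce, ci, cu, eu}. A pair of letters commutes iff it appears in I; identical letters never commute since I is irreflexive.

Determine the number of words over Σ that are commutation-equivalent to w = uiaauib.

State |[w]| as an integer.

#0=u has no predecessor
#1=i depends on [0:u]
#2=a depends on [1:i]
#3=a depends on [2:a]
#4=u depends on [1:i]
#5=i depends on [3:a, 4:u]
#6=b depends on [5:i]
sources: [0:u]
N(rest) = Σ N(rest − s) over sources s of rest; N(one piece) = 1:
  size 1 → [6]=1
  size 2 → [5,6]=1
  size 3 → [3,5,6]=1  [4,5,6]=1
  size 4 → [2,3,5,6]=1  [3,4,5,6]=2
  size 5 → [2,3,4,5,6]=3
  first=0(u) contributes 3

3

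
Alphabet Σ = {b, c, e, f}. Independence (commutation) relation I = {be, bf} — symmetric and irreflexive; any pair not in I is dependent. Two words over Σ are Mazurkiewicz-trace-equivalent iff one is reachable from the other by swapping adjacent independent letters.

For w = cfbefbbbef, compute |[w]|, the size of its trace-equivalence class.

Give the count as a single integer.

piece 0:c — minimal
piece 1:f rests on {0:c}
piece 2:b rests on {0:c}
piece 3:e rests on {1:f}
piece 4:f rests on {3:e}
piece 5:b rests on {2:b}
piece 6:b rests on {5:b}
piece 7:b rests on {6:b}
piece 8:e rests on {4:f}
piece 9:f rests on {8:e}
minimal pieces: {0:c}
ways to finish when only these pieces remain (= sum over removing one remaining piece with nothing left below it):
  1 left: {7}→1  {9}→1
  2 left: {6,7}→1  {7,9}→2  {8,9}→1
  3 left: {4,8,9}→1  {5,6,7}→1  {6,7,9}→3  {7,8,9}→3
  4 left: {2,5,6,7}→1  {3,4,8,9}→1  {4,7,8,9}→4  {5,6,7,9}→4  {6,7,8,9}→6
  5 left: {1,3,4,8,9}→1  {2,5,6,7,9}→5  {3,4,7,8,9}→5  {4,6,7,8,9}→10  {5,6,7,8,9}→10
  6 left: {1,3,4,7,8,9}→6  {2,5,6,7,8,9}→15  {3,4,6,7,8,9}→15  {4,5,6,7,8,9}→20
  7 left: {1,3,4,6,7,8,9}→21  {2,4,5,6,7,8,9}→35  {3,4,5,6,7,8,9}→35
  8 left: {1,3,4,5,6,7,8,9}→56  {2,3,4,5,6,7,8,9}→70
  placing 0:c first → 126 extensions

126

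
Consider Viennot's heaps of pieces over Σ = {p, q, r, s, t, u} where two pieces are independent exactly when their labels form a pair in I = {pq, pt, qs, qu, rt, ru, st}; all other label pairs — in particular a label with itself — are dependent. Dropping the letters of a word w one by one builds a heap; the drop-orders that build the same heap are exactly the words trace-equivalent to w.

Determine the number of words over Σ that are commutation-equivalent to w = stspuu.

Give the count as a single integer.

4

drop 0:s onto floor
drop 1:t onto floor
drop 2:s onto {0:s}
drop 3:p onto {2:s}
drop 4:u onto {1:t, 3:p}
drop 5:u onto {4:u}
ground layer = {0:s, 1:t}
drop-orders for the pieces not yet dropped (sum over which currently-grounded one goes next):
  1 to go: {5} 1
  2 to go: {4,5} 1
  3 to go: {1,4,5} 1  {3,4,5} 1
  4 to go: {1,3,4,5} 2  {2,3,4,5} 1
  if 0:s drops first: 3 orders
  if 1:t drops first: 1 orders
heap linearizations: 4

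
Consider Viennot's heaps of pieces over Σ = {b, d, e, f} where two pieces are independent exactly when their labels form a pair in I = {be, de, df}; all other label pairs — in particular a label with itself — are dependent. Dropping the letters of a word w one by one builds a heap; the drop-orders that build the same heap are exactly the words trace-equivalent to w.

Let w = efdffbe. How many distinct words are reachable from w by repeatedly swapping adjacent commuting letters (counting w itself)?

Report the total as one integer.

11

drop 0:e onto floor
drop 1:f onto {0:e}
drop 2:d onto floor
drop 3:f onto {1:f}
drop 4:f onto {3:f}
drop 5:b onto {2:d, 4:f}
drop 6:e onto {4:f}
ground layer = {0:e, 2:d}
drop-orders for the pieces not yet dropped (sum over which currently-grounded one goes next):
  1 to go: {5} 1  {6} 1
  2 to go: {2,5} 1  {5,6} 2
  3 to go: {2,5,6} 3  {4,5,6} 2
  4 to go: {2,4,5,6} 5  {3,4,5,6} 2
  5 to go: {1,3,4,5,6} 2  {2,3,4,5,6} 7
  if 0:e drops first: 9 orders
  if 2:d drops first: 2 orders
heap linearizations: 11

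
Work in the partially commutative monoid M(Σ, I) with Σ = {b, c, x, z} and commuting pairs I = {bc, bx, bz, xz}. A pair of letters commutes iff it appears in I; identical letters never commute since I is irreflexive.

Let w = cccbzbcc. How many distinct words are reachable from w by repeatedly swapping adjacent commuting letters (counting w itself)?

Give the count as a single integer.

drop 0:c onto floor
drop 1:c onto {0:c}
drop 2:c onto {1:c}
drop 3:b onto floor
drop 4:z onto {2:c}
drop 5:b onto {3:b}
drop 6:c onto {4:z}
drop 7:c onto {6:c}
ground layer = {0:c, 3:b}
drop-orders for the pieces not yet dropped (sum over which currently-grounded one goes next):
  1 to go: {5} 1  {7} 1
  2 to go: {3,5} 1  {5,7} 2  {6,7} 1
  3 to go: {3,5,7} 3  {4,6,7} 1  {5,6,7} 3
  4 to go: {2,4,6,7} 1  {3,5,6,7} 6  {4,5,6,7} 4
  5 to go: {1,2,4,6,7} 1  {2,4,5,6,7} 5  {3,4,5,6,7} 10
  6 to go: {0,1,2,4,6,7} 1  {1,2,4,5,6,7} 6  {2,3,4,5,6,7} 15
  if 0:c drops first: 21 orders
  if 3:b drops first: 7 orders
heap linearizations: 28

28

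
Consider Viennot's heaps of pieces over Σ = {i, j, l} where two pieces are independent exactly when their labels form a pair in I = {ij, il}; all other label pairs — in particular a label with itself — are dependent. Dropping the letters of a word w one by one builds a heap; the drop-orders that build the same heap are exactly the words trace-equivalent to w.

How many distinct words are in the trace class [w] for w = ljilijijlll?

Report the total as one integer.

piece 0:l — minimal
piece 1:j rests on {0:l}
piece 2:i — minimal
piece 3:l rests on {1:j}
piece 4:i rests on {2:i}
piece 5:j rests on {3:l}
piece 6:i rests on {4:i}
piece 7:j rests on {5:j}
piece 8:l rests on {7:j}
piece 9:l rests on {8:l}
piece 10:l rests on {9:l}
minimal pieces: {0:l, 2:i}
ways to finish when only these pieces remain (= sum over removing one remaining piece with nothing left below it):
  1 left: {6}→1  {10}→1
  2 left: {4,6}→1  {6,10}→2  {9,10}→1
  3 left: {2,4,6}→1  {4,6,10}→3  {6,9,10}→3  {8,9,10}→1
  4 left: {2,4,6,10}→4  {4,6,9,10}→6  {6,8,9,10}→4  {7,8,9,10}→1
  5 left: {2,4,6,9,10}→10  {4,6,8,9,10}→10  {5,7,8,9,10}→1  {6,7,8,9,10}→5
  6 left: {2,4,6,8,9,10}→20  {3,5,7,8,9,10}→1  {4,6,7,8,9,10}→15  {5,6,7,8,9,10}→6
  7 left: {1,3,5,7,8,9,10}→1  {2,4,6,7,8,9,10}→35  {3,5,6,7,8,9,10}→7  {4,5,6,7,8,9,10}→21
  8 left: {0,1,3,5,7,8,9,10}→1  {1,3,5,6,7,8,9,10}→8  {2,4,5,6,7,8,9,10}→56  {3,4,5,6,7,8,9,10}→28
  9 left: {0,1,3,5,6,7,8,9,10}→9  {1,3,4,5,6,7,8,9,10}→36  {2,3,4,5,6,7,8,9,10}→84
  placing 0:l first → 120 extensions
  placing 2:i first → 45 extensions
total linear extensions = 165

165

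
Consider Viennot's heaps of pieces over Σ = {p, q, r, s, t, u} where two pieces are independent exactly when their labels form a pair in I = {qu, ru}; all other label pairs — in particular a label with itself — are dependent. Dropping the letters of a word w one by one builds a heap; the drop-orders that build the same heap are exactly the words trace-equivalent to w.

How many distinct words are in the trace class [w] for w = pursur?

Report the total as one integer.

#0=p has no predecessor
#1=u depends on [0:p]
#2=r depends on [0:p]
#3=s depends on [1:u, 2:r]
#4=u depends on [3:s]
#5=r depends on [3:s]
sources: [0:p]
N(rest) = Σ N(rest − s) over sources s of rest; N(one piece) = 1:
  size 1 → [4]=1  [5]=1
  size 2 → [4,5]=2
  size 3 → [3,4,5]=2
  size 4 → [1,3,4,5]=2  [2,3,4,5]=2
  first=0(p) contributes 4

4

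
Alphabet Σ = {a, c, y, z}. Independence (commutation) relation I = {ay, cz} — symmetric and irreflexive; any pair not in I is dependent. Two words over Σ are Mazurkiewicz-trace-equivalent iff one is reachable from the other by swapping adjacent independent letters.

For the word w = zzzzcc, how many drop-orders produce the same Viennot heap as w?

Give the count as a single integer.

0(z) covers ∅
1(z) covers 0:z
2(z) covers 1:z
3(z) covers 2:z
4(c) covers ∅
5(c) covers 4:c
floor of heap: 0:z, 4:c
completions by unplaced set U, small U first (add the entries for U minus each lowest piece of U):
  |U|=1: {3}:1  {5}:1
  |U|=2: {2,3}:1  {3,5}:2  {4,5}:1
  |U|=3: {1,2,3}:1  {2,3,5}:3  {3,4,5}:3
  |U|=4: {0,1,2,3}:1  {1,2,3,5}:4  {2,3,4,5}:6
  start at 0(z): 10
  start at 4(c): 5
sum over floor = 15

15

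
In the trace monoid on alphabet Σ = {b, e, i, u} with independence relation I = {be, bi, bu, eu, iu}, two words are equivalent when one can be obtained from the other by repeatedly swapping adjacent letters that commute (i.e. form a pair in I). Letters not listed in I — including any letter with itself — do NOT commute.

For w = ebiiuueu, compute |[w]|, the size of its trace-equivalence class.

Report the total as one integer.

#0=e has no predecessor
#1=b has no predecessor
#2=i depends on [0:e]
#3=i depends on [2:i]
#4=u has no predecessor
#5=u depends on [4:u]
#6=e depends on [3:i]
#7=u depends on [5:u]
sources: [0:e, 1:b, 4:u]
N(rest) = Σ N(rest − s) over sources s of rest; N(one piece) = 1:
  size 1 → [1]=1  [6]=1  [7]=1
  size 2 → [1,6]=2  [1,7]=2  [3,6]=1  [5,7]=1  [6,7]=2
  size 3 → [1,3,6]=3  [1,5,7]=3  [1,6,7]=6  [2,3,6]=1  [3,6,7]=3  [4,5,7]=1  [5,6,7]=3
  size 4 → [0,2,3,6]=1  [1,2,3,6]=4  [1,3,6,7]=12  [1,4,5,7]=4  [1,5,6,7]=12  [2,3,6,7]=4  [3,5,6,7]=6  [4,5,6,7]=4
  size 5 → [0,1,2,3,6]=5  [0,2,3,6,7]=5  [1,2,3,6,7]=20  [1,3,5,6,7]=30  [1,4,5,6,7]=20  [2,3,5,6,7]=10  [3,4,5,6,7]=10
  size 6 → [0,1,2,3,6,7]=30  [0,2,3,5,6,7]=15  [1,2,3,5,6,7]=60  [1,3,4,5,6,7]=60  [2,3,4,5,6,7]=20
  first=0(e) contributes 140
  first=1(b) contributes 35
  first=4(u) contributes 105
|[w]| = 280

280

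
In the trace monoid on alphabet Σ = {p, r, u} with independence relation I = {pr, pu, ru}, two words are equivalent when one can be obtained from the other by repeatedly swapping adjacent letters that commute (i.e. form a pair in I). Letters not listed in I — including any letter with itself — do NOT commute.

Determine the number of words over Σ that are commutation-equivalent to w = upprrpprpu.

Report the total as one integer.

2520

drop 0:u onto floor
drop 1:p onto floor
drop 2:p onto {1:p}
drop 3:r onto floor
drop 4:r onto {3:r}
drop 5:p onto {2:p}
drop 6:p onto {5:p}
drop 7:r onto {4:r}
drop 8:p onto {6:p}
drop 9:u onto {0:u}
ground layer = {0:u, 1:p, 3:r}
drop-orders for the pieces not yet dropped (sum over which currently-grounded one goes next):
  1 to go: {7} 1  {8} 1  {9} 1
  2 to go: {0,9} 1  {4,7} 1  {6,8} 1  {7,8} 2  {7,9} 2  {8,9} 2
  3 to go: {0,7,9} 3  {0,8,9} 3  {3,4,7} 1  {4,7,8} 3  {4,7,9} 3  {5,6,8} 1  {6,7,8} 3  {6,8,9} 3  {7,8,9} 6
  4 to go: {0,4,7,9} 6  {0,6,8,9} 6  {0,7,8,9} 12  {2,5,6,8} 1  {3,4,7,8} 4  {3,4,7,9} 4  {4,6,7,8} 6  {4,7,8,9} 12  {5,6,7,8} 4  {5,6,8,9} 4  {6,7,8,9} 12
  5 to go: {0,3,4,7,9} 10  {0,4,7,8,9} 30  {0,5,6,8,9} 10  {0,6,7,8,9} 30  {1,2,5,6,8} 1  {2,5,6,7,8} 5  {2,5,6,8,9} 5  {3,4,6,7,8} 10  {3,4,7,8,9} 20  {4,5,6,7,8} 10  {4,6,7,8,9} 30  {5,6,7,8,9} 20
  6 to go: {0,2,5,6,8,9} 15  {0,3,4,7,8,9} 60  {0,4,6,7,8,9} 90  {0,5,6,7,8,9} 60  {1,2,5,6,7,8} 6  {1,2,5,6,8,9} 6  {2,4,5,6,7,8} 15  {2,5,6,7,8,9} 30  {3,4,5,6,7,8} 20  {3,4,6,7,8,9} 60  {4,5,6,7,8,9} 60
  7 to go: {0,1,2,5,6,8,9} 21  {0,2,5,6,7,8,9} 105  {0,3,4,6,7,8,9} 210  {0,4,5,6,7,8,9} 210  {1,2,4,5,6,7,8} 21  {1,2,5,6,7,8,9} 42  {2,3,4,5,6,7,8} 35  {2,4,5,6,7,8,9} 105  {3,4,5,6,7,8,9} 140
  8 to go: {0,1,2,5,6,7,8,9} 168  {0,2,4,5,6,7,8,9} 420  {0,3,4,5,6,7,8,9} 560  {1,2,3,4,5,6,7,8} 56  {1,2,4,5,6,7,8,9} 168  {2,3,4,5,6,7,8,9} 280
  if 0:u drops first: 504 orders
  if 1:p drops first: 1260 orders
  if 3:r drops first: 756 orders
heap linearizations: 2520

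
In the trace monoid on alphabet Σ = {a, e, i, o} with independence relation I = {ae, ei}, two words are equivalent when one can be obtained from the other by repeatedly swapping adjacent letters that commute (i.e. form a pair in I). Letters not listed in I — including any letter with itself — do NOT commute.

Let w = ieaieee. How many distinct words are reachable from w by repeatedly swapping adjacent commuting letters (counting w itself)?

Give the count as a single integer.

0(i) covers ∅
1(e) covers ∅
2(a) covers 0:i
3(i) covers 2:a
4(e) covers 1:e
5(e) covers 4:e
6(e) covers 5:e
floor of heap: 0:i, 1:e
completions by unplaced set U, small U first (add the entries for U minus each lowest piece of U):
  |U|=1: {3}:1  {6}:1
  |U|=2: {2,3}:1  {3,6}:2  {5,6}:1
  |U|=3: {0,2,3}:1  {2,3,6}:3  {3,5,6}:3  {4,5,6}:1
  |U|=4: {0,2,3,6}:4  {1,4,5,6}:1  {2,3,5,6}:6  {3,4,5,6}:4
  |U|=5: {0,2,3,5,6}:10  {1,3,4,5,6}:5  {2,3,4,5,6}:10
  start at 0(i): 15
  start at 1(e): 20
sum over floor = 35

35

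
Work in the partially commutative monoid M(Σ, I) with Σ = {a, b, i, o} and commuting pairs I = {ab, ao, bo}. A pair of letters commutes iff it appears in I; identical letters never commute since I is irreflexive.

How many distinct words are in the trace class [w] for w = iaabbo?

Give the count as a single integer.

#0=i has no predecessor
#1=a depends on [0:i]
#2=a depends on [1:a]
#3=b depends on [0:i]
#4=b depends on [3:b]
#5=o depends on [0:i]
sources: [0:i]
N(rest) = Σ N(rest − s) over sources s of rest; N(one piece) = 1:
  size 1 → [2]=1  [4]=1  [5]=1
  size 2 → [1,2]=1  [2,4]=2  [2,5]=2  [3,4]=1  [4,5]=2
  size 3 → [1,2,4]=3  [1,2,5]=3  [2,3,4]=3  [2,4,5]=6  [3,4,5]=3
  size 4 → [1,2,3,4]=6  [1,2,4,5]=12  [2,3,4,5]=12
  first=0(i) contributes 30

30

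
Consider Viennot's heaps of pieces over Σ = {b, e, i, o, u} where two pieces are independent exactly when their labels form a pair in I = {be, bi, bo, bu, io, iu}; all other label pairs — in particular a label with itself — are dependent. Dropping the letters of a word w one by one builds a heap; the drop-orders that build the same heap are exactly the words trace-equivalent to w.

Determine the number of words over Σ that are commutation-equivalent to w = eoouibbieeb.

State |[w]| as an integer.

drop 0:e onto floor
drop 1:o onto {0:e}
drop 2:o onto {1:o}
drop 3:u onto {2:o}
drop 4:i onto {0:e}
drop 5:b onto floor
drop 6:b onto {5:b}
drop 7:i onto {4:i}
drop 8:e onto {3:u, 7:i}
drop 9:e onto {8:e}
drop 10:b onto {6:b}
ground layer = {0:e, 5:b}
drop-orders for the pieces not yet dropped (sum over which currently-grounded one goes next):
  1 to go: {9} 1  {10} 1
  2 to go: {6,10} 1  {8,9} 1  {9,10} 2
  3 to go: {3,8,9} 1  {5,6,10} 1  {6,9,10} 3  {7,8,9} 1  {8,9,10} 3
  4 to go: {2,3,8,9} 1  {3,7,8,9} 2  {3,8,9,10} 4  {4,7,8,9} 1  {5,6,9,10} 4  {6,8,9,10} 6  {7,8,9,10} 4
  5 to go: {1,2,3,8,9} 1  {2,3,7,8,9} 3  {2,3,8,9,10} 5  {3,4,7,8,9} 3  {3,6,8,9,10} 10  {3,7,8,9,10} 10  {4,7,8,9,10} 5  {5,6,8,9,10} 10  {6,7,8,9,10} 10
  6 to go: {1,2,3,7,8,9} 4  {1,2,3,8,9,10} 6  {2,3,4,7,8,9} 6  {2,3,6,8,9,10} 15  {2,3,7,8,9,10} 18  {3,4,7,8,9,10} 18  {3,5,6,8,9,10} 20  {3,6,7,8,9,10} 30  {4,6,7,8,9,10} 15  {5,6,7,8,9,10} 20
  7 to go: {1,2,3,4,7,8,9} 10  {1,2,3,6,8,9,10} 21  {1,2,3,7,8,9,10} 28  {2,3,4,7,8,9,10} 42  {2,3,5,6,8,9,10} 35  {2,3,6,7,8,9,10} 63  {3,4,6,7,8,9,10} 63  {3,5,6,7,8,9,10} 70  {4,5,6,7,8,9,10} 35
  8 to go: {0,1,2,3,4,7,8,9} 10  {1,2,3,4,7,8,9,10} 80  {1,2,3,5,6,8,9,10} 56  {1,2,3,6,7,8,9,10} 112  {2,3,4,6,7,8,9,10} 168  {2,3,5,6,7,8,9,10} 168  {3,4,5,6,7,8,9,10} 168
  9 to go: {0,1,2,3,4,7,8,9,10} 90  {1,2,3,4,6,7,8,9,10} 360  {1,2,3,5,6,7,8,9,10} 336  {2,3,4,5,6,7,8,9,10} 504
  if 0:e drops first: 1200 orders
  if 5:b drops first: 450 orders
heap linearizations: 1650

1650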